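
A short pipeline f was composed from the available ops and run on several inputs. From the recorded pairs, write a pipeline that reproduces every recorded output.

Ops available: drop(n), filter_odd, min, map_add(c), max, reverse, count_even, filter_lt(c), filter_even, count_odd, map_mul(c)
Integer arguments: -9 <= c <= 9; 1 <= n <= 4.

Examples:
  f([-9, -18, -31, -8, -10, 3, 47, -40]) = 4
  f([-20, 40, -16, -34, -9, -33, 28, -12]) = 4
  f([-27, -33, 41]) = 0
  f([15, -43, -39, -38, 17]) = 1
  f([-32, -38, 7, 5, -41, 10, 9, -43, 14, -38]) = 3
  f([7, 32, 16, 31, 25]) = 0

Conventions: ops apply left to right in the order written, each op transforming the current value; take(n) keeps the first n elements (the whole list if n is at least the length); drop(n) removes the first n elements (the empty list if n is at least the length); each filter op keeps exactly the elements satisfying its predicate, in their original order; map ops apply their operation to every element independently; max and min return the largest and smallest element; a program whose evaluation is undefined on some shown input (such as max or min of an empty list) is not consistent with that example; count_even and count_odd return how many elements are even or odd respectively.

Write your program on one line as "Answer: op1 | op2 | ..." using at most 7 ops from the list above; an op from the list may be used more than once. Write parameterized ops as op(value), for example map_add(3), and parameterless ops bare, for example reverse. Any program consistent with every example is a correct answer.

filter_lt(0) | reverse | map_add(3) | map_add(-8) | reverse | count_odd

Check, running the answer program on each example:
  [-9, -18, -31, -8, -10, 3, 47, -40] -> [-9, -18, -31, -8, -10, -40] -> [-40, -10, -8, -31, -18, -9] -> [-37, -7, -5, -28, -15, -6] -> [-45, -15, -13, -36, -23, -14] -> [-14, -23, -36, -13, -15, -45] -> 4
  [-20, 40, -16, -34, -9, -33, 28, -12] -> [-20, -16, -34, -9, -33, -12] -> [-12, -33, -9, -34, -16, -20] -> [-9, -30, -6, -31, -13, -17] -> [-17, -38, -14, -39, -21, -25] -> [-25, -21, -39, -14, -38, -17] -> 4
  [-27, -33, 41] -> [-27, -33] -> [-33, -27] -> [-30, -24] -> [-38, -32] -> [-32, -38] -> 0
  [15, -43, -39, -38, 17] -> [-43, -39, -38] -> [-38, -39, -43] -> [-35, -36, -40] -> [-43, -44, -48] -> [-48, -44, -43] -> 1
  [-32, -38, 7, 5, -41, 10, 9, -43, 14, -38] -> [-32, -38, -41, -43, -38] -> [-38, -43, -41, -38, -32] -> [-35, -40, -38, -35, -29] -> [-43, -48, -46, -43, -37] -> [-37, -43, -46, -48, -43] -> 3
  [7, 32, 16, 31, 25] -> [] -> [] -> [] -> [] -> [] -> 0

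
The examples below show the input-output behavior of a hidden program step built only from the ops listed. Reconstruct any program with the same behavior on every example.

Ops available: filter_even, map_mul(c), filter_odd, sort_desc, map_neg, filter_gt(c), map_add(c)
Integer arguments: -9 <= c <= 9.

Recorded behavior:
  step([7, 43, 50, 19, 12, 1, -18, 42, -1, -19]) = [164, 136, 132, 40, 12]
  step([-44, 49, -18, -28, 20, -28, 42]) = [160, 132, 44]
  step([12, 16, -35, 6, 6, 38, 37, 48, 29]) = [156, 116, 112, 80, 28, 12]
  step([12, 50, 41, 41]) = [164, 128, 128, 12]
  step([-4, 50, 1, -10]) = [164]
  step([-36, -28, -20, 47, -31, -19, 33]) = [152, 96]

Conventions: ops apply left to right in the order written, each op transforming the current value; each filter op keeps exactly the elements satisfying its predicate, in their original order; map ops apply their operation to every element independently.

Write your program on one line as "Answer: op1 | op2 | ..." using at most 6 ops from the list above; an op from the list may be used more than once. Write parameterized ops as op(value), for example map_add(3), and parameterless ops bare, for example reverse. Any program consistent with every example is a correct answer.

sort_desc | map_neg | map_add(9) | map_mul(-4) | filter_gt(6)

Check, running the answer program on each example:
  [7, 43, 50, 19, 12, 1, -18, 42, -1, -19] -> [50, 43, 42, 19, 12, 7, 1, -1, -18, -19] -> [-50, -43, -42, -19, -12, -7, -1, 1, 18, 19] -> [-41, -34, -33, -10, -3, 2, 8, 10, 27, 28] -> [164, 136, 132, 40, 12, -8, -32, -40, -108, -112] -> [164, 136, 132, 40, 12]
  [-44, 49, -18, -28, 20, -28, 42] -> [49, 42, 20, -18, -28, -28, -44] -> [-49, -42, -20, 18, 28, 28, 44] -> [-40, -33, -11, 27, 37, 37, 53] -> [160, 132, 44, -108, -148, -148, -212] -> [160, 132, 44]
  [12, 16, -35, 6, 6, 38, 37, 48, 29] -> [48, 38, 37, 29, 16, 12, 6, 6, -35] -> [-48, -38, -37, -29, -16, -12, -6, -6, 35] -> [-39, -29, -28, -20, -7, -3, 3, 3, 44] -> [156, 116, 112, 80, 28, 12, -12, -12, -176] -> [156, 116, 112, 80, 28, 12]
  [12, 50, 41, 41] -> [50, 41, 41, 12] -> [-50, -41, -41, -12] -> [-41, -32, -32, -3] -> [164, 128, 128, 12] -> [164, 128, 128, 12]
  [-4, 50, 1, -10] -> [50, 1, -4, -10] -> [-50, -1, 4, 10] -> [-41, 8, 13, 19] -> [164, -32, -52, -76] -> [164]
  [-36, -28, -20, 47, -31, -19, 33] -> [47, 33, -19, -20, -28, -31, -36] -> [-47, -33, 19, 20, 28, 31, 36] -> [-38, -24, 28, 29, 37, 40, 45] -> [152, 96, -112, -116, -148, -160, -180] -> [152, 96]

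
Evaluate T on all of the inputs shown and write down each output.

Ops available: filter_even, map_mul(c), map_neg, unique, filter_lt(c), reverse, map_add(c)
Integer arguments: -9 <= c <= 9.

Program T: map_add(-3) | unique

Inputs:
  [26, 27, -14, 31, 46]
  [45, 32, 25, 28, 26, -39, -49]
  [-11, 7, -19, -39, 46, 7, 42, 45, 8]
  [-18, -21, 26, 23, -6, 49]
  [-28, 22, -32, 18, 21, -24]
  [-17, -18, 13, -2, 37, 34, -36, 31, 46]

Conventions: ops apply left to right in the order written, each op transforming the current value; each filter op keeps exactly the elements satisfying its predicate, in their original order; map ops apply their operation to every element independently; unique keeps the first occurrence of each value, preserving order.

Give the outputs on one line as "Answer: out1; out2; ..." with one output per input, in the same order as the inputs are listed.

Execution, op by op:
  [26, 27, -14, 31, 46] -> [23, 24, -17, 28, 43] -> [23, 24, -17, 28, 43]
  [45, 32, 25, 28, 26, -39, -49] -> [42, 29, 22, 25, 23, -42, -52] -> [42, 29, 22, 25, 23, -42, -52]
  [-11, 7, -19, -39, 46, 7, 42, 45, 8] -> [-14, 4, -22, -42, 43, 4, 39, 42, 5] -> [-14, 4, -22, -42, 43, 39, 42, 5]
  [-18, -21, 26, 23, -6, 49] -> [-21, -24, 23, 20, -9, 46] -> [-21, -24, 23, 20, -9, 46]
  [-28, 22, -32, 18, 21, -24] -> [-31, 19, -35, 15, 18, -27] -> [-31, 19, -35, 15, 18, -27]
  [-17, -18, 13, -2, 37, 34, -36, 31, 46] -> [-20, -21, 10, -5, 34, 31, -39, 28, 43] -> [-20, -21, 10, -5, 34, 31, -39, 28, 43]

[23, 24, -17, 28, 43]; [42, 29, 22, 25, 23, -42, -52]; [-14, 4, -22, -42, 43, 39, 42, 5]; [-21, -24, 23, 20, -9, 46]; [-31, 19, -35, 15, 18, -27]; [-20, -21, 10, -5, 34, 31, -39, 28, 43]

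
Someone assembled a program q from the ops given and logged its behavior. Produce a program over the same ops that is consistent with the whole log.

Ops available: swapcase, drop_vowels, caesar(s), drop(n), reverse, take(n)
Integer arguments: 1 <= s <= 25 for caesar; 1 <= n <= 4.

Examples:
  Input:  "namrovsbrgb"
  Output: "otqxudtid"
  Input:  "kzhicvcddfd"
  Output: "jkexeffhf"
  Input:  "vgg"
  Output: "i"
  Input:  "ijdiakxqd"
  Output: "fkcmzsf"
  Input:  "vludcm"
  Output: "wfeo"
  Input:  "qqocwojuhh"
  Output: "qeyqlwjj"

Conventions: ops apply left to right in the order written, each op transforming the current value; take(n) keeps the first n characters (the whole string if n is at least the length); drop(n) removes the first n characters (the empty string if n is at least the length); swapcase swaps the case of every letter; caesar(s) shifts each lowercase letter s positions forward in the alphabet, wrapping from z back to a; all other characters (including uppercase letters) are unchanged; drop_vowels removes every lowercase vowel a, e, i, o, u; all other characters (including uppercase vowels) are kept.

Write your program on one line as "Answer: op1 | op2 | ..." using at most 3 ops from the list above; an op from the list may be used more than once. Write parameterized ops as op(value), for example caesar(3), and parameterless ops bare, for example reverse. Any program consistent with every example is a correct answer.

drop(2) | caesar(18) | caesar(10)

Check, running the answer program on each example:
  "namrovsbrgb" -> "mrovsbrgb" -> "ejgnktjyt" -> "otqxudtid"
  "kzhicvcddfd" -> "hicvcddfd" -> "zaunuvvxv" -> "jkexeffhf"
  "vgg" -> "g" -> "y" -> "i"
  "ijdiakxqd" -> "diakxqd" -> "vascpiv" -> "fkcmzsf"
  "vludcm" -> "udcm" -> "mvue" -> "wfeo"
  "qqocwojuhh" -> "ocwojuhh" -> "guogbmzz" -> "qeyqlwjj"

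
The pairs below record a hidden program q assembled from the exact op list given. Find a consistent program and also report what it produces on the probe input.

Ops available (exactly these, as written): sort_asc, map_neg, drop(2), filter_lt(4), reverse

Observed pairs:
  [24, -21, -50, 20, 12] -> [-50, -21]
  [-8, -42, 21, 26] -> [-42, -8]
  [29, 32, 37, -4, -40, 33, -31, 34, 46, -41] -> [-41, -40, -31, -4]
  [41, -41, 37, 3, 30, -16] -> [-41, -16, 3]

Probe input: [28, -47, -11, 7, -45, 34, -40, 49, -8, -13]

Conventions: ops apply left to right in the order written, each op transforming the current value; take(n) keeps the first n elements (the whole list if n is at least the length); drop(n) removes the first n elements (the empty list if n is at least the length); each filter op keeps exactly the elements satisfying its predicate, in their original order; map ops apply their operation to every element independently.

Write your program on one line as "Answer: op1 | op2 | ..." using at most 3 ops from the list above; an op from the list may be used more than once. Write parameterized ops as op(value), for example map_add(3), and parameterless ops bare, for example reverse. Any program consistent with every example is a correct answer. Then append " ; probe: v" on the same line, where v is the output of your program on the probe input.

filter_lt(4) | reverse | sort_asc ; probe: [-47, -45, -40, -13, -11, -8]

Check, running the answer program on each example:
  [24, -21, -50, 20, 12] -> [-21, -50] -> [-50, -21] -> [-50, -21]
  [-8, -42, 21, 26] -> [-8, -42] -> [-42, -8] -> [-42, -8]
  [29, 32, 37, -4, -40, 33, -31, 34, 46, -41] -> [-4, -40, -31, -41] -> [-41, -31, -40, -4] -> [-41, -40, -31, -4]
  [41, -41, 37, 3, 30, -16] -> [-41, 3, -16] -> [-16, 3, -41] -> [-41, -16, 3]
  probe: [28, -47, -11, 7, -45, 34, -40, 49, -8, -13] -> [-47, -11, -45, -40, -8, -13] -> [-13, -8, -40, -45, -11, -47] -> [-47, -45, -40, -13, -11, -8]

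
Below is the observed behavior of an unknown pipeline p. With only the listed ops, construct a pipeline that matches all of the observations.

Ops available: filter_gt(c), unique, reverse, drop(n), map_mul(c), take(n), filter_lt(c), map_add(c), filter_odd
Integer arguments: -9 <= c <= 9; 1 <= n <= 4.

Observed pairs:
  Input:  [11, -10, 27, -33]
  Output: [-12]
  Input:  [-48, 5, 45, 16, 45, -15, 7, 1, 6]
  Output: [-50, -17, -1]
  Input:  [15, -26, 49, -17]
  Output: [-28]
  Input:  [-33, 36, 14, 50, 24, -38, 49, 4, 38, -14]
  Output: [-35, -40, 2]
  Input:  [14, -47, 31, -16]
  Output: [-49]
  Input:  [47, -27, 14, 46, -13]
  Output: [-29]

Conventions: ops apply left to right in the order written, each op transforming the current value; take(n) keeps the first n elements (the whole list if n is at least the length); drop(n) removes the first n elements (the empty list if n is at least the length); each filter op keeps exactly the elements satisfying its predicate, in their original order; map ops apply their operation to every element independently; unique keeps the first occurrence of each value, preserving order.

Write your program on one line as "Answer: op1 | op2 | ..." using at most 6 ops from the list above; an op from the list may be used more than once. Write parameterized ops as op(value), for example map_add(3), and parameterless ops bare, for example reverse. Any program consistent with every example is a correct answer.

reverse | drop(1) | reverse | filter_lt(5) | map_add(-2)

Check, running the answer program on each example:
  [11, -10, 27, -33] -> [-33, 27, -10, 11] -> [27, -10, 11] -> [11, -10, 27] -> [-10] -> [-12]
  [-48, 5, 45, 16, 45, -15, 7, 1, 6] -> [6, 1, 7, -15, 45, 16, 45, 5, -48] -> [1, 7, -15, 45, 16, 45, 5, -48] -> [-48, 5, 45, 16, 45, -15, 7, 1] -> [-48, -15, 1] -> [-50, -17, -1]
  [15, -26, 49, -17] -> [-17, 49, -26, 15] -> [49, -26, 15] -> [15, -26, 49] -> [-26] -> [-28]
  [-33, 36, 14, 50, 24, -38, 49, 4, 38, -14] -> [-14, 38, 4, 49, -38, 24, 50, 14, 36, -33] -> [38, 4, 49, -38, 24, 50, 14, 36, -33] -> [-33, 36, 14, 50, 24, -38, 49, 4, 38] -> [-33, -38, 4] -> [-35, -40, 2]
  [14, -47, 31, -16] -> [-16, 31, -47, 14] -> [31, -47, 14] -> [14, -47, 31] -> [-47] -> [-49]
  [47, -27, 14, 46, -13] -> [-13, 46, 14, -27, 47] -> [46, 14, -27, 47] -> [47, -27, 14, 46] -> [-27] -> [-29]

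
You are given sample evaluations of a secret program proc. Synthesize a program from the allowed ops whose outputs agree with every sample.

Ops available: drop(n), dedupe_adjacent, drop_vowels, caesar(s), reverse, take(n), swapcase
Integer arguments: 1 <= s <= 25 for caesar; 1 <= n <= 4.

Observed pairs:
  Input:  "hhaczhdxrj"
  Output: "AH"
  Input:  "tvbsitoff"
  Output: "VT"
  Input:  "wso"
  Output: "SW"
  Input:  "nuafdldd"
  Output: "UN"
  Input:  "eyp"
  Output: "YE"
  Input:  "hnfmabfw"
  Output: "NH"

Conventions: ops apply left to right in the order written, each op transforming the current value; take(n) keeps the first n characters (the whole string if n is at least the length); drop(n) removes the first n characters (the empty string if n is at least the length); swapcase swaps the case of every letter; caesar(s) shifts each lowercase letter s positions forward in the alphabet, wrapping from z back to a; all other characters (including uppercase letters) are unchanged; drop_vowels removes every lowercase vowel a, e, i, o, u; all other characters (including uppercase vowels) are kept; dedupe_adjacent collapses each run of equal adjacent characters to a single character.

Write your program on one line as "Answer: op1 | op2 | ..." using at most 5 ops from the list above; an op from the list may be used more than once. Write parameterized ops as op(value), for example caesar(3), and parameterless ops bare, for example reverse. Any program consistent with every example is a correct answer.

dedupe_adjacent | swapcase | take(3) | take(2) | reverse

Check, running the answer program on each example:
  "hhaczhdxrj" -> "haczhdxrj" -> "HACZHDXRJ" -> "HAC" -> "HA" -> "AH"
  "tvbsitoff" -> "tvbsitof" -> "TVBSITOF" -> "TVB" -> "TV" -> "VT"
  "wso" -> "wso" -> "WSO" -> "WSO" -> "WS" -> "SW"
  "nuafdldd" -> "nuafdld" -> "NUAFDLD" -> "NUA" -> "NU" -> "UN"
  "eyp" -> "eyp" -> "EYP" -> "EYP" -> "EY" -> "YE"
  "hnfmabfw" -> "hnfmabfw" -> "HNFMABFW" -> "HNF" -> "HN" -> "NH"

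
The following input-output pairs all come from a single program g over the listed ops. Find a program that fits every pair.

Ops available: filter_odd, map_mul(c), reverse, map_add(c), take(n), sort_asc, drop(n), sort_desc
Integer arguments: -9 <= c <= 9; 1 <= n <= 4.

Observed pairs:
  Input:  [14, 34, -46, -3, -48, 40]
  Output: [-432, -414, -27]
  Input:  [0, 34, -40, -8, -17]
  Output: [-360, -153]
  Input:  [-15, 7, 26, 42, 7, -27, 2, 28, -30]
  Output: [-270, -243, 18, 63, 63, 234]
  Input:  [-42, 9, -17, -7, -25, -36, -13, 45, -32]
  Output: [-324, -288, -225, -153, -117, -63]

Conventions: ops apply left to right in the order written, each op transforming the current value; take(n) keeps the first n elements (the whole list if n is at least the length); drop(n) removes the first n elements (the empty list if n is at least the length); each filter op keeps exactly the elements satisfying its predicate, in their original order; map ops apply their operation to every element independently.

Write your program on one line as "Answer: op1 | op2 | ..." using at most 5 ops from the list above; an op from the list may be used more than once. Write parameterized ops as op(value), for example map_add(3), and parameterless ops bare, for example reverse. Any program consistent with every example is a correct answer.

map_mul(9) | drop(1) | sort_desc | drop(2) | reverse

Check, running the answer program on each example:
  [14, 34, -46, -3, -48, 40] -> [126, 306, -414, -27, -432, 360] -> [306, -414, -27, -432, 360] -> [360, 306, -27, -414, -432] -> [-27, -414, -432] -> [-432, -414, -27]
  [0, 34, -40, -8, -17] -> [0, 306, -360, -72, -153] -> [306, -360, -72, -153] -> [306, -72, -153, -360] -> [-153, -360] -> [-360, -153]
  [-15, 7, 26, 42, 7, -27, 2, 28, -30] -> [-135, 63, 234, 378, 63, -243, 18, 252, -270] -> [63, 234, 378, 63, -243, 18, 252, -270] -> [378, 252, 234, 63, 63, 18, -243, -270] -> [234, 63, 63, 18, -243, -270] -> [-270, -243, 18, 63, 63, 234]
  [-42, 9, -17, -7, -25, -36, -13, 45, -32] -> [-378, 81, -153, -63, -225, -324, -117, 405, -288] -> [81, -153, -63, -225, -324, -117, 405, -288] -> [405, 81, -63, -117, -153, -225, -288, -324] -> [-63, -117, -153, -225, -288, -324] -> [-324, -288, -225, -153, -117, -63]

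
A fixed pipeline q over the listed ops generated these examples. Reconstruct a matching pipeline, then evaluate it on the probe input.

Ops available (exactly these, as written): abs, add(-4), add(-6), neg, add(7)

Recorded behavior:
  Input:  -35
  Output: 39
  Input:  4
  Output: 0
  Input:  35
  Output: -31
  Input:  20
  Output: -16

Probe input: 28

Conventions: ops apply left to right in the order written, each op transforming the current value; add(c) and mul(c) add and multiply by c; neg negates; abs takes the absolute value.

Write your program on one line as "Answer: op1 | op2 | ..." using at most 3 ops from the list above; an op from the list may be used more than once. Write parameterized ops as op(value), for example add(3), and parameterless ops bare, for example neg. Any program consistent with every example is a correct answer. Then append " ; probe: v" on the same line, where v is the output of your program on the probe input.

add(-4) | neg ; probe: -24

Check, running the answer program on each example:
  -35 -> -39 -> 39
  4 -> 0 -> 0
  35 -> 31 -> -31
  20 -> 16 -> -16
  probe: 28 -> 24 -> -24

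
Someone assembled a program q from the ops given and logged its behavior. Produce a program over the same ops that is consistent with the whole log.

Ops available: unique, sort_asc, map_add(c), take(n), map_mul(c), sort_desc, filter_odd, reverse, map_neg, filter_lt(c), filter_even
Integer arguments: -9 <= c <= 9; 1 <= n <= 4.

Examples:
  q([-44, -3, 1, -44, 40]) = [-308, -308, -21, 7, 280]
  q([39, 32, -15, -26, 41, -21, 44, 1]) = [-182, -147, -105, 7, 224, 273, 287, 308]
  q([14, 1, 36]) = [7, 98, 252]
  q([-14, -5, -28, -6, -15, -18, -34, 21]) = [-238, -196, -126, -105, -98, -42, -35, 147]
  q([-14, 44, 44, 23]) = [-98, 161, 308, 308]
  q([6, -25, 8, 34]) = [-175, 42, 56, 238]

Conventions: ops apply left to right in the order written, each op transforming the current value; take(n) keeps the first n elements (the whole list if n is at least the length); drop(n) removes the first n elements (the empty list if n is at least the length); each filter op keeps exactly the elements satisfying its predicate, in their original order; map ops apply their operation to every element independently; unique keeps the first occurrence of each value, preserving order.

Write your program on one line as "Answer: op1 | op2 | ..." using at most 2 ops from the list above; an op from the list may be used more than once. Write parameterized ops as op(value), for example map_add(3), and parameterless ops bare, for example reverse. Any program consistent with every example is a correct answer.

map_mul(7) | sort_asc

Check, running the answer program on each example:
  [-44, -3, 1, -44, 40] -> [-308, -21, 7, -308, 280] -> [-308, -308, -21, 7, 280]
  [39, 32, -15, -26, 41, -21, 44, 1] -> [273, 224, -105, -182, 287, -147, 308, 7] -> [-182, -147, -105, 7, 224, 273, 287, 308]
  [14, 1, 36] -> [98, 7, 252] -> [7, 98, 252]
  [-14, -5, -28, -6, -15, -18, -34, 21] -> [-98, -35, -196, -42, -105, -126, -238, 147] -> [-238, -196, -126, -105, -98, -42, -35, 147]
  [-14, 44, 44, 23] -> [-98, 308, 308, 161] -> [-98, 161, 308, 308]
  [6, -25, 8, 34] -> [42, -175, 56, 238] -> [-175, 42, 56, 238]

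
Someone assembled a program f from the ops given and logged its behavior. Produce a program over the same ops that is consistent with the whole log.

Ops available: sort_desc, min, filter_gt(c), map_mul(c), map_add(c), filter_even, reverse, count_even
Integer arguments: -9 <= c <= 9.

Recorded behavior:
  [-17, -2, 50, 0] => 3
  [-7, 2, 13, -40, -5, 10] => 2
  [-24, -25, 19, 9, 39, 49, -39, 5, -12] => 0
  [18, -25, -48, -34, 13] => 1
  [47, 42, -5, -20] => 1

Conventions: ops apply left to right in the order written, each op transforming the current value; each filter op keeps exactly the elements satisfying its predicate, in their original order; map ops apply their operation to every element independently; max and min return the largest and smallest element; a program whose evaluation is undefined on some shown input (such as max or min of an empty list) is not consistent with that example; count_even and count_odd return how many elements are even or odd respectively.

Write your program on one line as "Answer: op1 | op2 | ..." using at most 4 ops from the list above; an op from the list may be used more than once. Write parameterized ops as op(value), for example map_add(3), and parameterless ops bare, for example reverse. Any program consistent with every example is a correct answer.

reverse | map_add(6) | filter_gt(0) | count_even

Check, running the answer program on each example:
  [-17, -2, 50, 0] -> [0, 50, -2, -17] -> [6, 56, 4, -11] -> [6, 56, 4] -> 3
  [-7, 2, 13, -40, -5, 10] -> [10, -5, -40, 13, 2, -7] -> [16, 1, -34, 19, 8, -1] -> [16, 1, 19, 8] -> 2
  [-24, -25, 19, 9, 39, 49, -39, 5, -12] -> [-12, 5, -39, 49, 39, 9, 19, -25, -24] -> [-6, 11, -33, 55, 45, 15, 25, -19, -18] -> [11, 55, 45, 15, 25] -> 0
  [18, -25, -48, -34, 13] -> [13, -34, -48, -25, 18] -> [19, -28, -42, -19, 24] -> [19, 24] -> 1
  [47, 42, -5, -20] -> [-20, -5, 42, 47] -> [-14, 1, 48, 53] -> [1, 48, 53] -> 1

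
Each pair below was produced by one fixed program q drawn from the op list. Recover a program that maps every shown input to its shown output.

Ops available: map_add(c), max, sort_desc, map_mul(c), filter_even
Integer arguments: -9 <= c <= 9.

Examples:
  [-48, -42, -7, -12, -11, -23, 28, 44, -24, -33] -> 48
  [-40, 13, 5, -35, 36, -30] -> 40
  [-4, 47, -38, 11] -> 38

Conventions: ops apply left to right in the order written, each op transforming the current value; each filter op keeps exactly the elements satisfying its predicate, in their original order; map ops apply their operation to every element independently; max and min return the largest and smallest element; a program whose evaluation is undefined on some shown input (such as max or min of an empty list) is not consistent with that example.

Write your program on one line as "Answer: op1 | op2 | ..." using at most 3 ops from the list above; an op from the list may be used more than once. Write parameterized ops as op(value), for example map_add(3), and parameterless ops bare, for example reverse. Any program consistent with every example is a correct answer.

map_mul(-1) | sort_desc | max

Check, running the answer program on each example:
  [-48, -42, -7, -12, -11, -23, 28, 44, -24, -33] -> [48, 42, 7, 12, 11, 23, -28, -44, 24, 33] -> [48, 42, 33, 24, 23, 12, 11, 7, -28, -44] -> 48
  [-40, 13, 5, -35, 36, -30] -> [40, -13, -5, 35, -36, 30] -> [40, 35, 30, -5, -13, -36] -> 40
  [-4, 47, -38, 11] -> [4, -47, 38, -11] -> [38, 4, -11, -47] -> 38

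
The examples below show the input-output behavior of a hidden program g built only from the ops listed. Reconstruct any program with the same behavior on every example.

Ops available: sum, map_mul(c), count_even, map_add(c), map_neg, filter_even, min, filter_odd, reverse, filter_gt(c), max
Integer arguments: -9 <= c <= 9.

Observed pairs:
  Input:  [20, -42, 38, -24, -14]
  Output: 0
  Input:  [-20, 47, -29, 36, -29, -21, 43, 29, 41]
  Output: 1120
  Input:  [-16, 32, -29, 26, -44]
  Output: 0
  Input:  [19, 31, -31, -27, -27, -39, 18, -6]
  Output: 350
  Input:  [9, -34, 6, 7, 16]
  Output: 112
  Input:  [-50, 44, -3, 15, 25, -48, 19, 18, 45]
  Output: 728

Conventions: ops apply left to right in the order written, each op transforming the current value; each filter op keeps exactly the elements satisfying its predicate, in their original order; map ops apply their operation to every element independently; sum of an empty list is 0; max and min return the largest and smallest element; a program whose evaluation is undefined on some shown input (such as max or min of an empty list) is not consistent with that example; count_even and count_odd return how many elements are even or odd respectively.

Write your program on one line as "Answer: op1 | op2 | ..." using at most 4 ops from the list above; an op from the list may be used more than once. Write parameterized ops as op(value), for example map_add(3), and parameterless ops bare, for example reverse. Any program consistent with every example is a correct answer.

filter_odd | map_mul(7) | filter_gt(-6) | sum

Check, running the answer program on each example:
  [20, -42, 38, -24, -14] -> [] -> [] -> [] -> 0
  [-20, 47, -29, 36, -29, -21, 43, 29, 41] -> [47, -29, -29, -21, 43, 29, 41] -> [329, -203, -203, -147, 301, 203, 287] -> [329, 301, 203, 287] -> 1120
  [-16, 32, -29, 26, -44] -> [-29] -> [-203] -> [] -> 0
  [19, 31, -31, -27, -27, -39, 18, -6] -> [19, 31, -31, -27, -27, -39] -> [133, 217, -217, -189, -189, -273] -> [133, 217] -> 350
  [9, -34, 6, 7, 16] -> [9, 7] -> [63, 49] -> [63, 49] -> 112
  [-50, 44, -3, 15, 25, -48, 19, 18, 45] -> [-3, 15, 25, 19, 45] -> [-21, 105, 175, 133, 315] -> [105, 175, 133, 315] -> 728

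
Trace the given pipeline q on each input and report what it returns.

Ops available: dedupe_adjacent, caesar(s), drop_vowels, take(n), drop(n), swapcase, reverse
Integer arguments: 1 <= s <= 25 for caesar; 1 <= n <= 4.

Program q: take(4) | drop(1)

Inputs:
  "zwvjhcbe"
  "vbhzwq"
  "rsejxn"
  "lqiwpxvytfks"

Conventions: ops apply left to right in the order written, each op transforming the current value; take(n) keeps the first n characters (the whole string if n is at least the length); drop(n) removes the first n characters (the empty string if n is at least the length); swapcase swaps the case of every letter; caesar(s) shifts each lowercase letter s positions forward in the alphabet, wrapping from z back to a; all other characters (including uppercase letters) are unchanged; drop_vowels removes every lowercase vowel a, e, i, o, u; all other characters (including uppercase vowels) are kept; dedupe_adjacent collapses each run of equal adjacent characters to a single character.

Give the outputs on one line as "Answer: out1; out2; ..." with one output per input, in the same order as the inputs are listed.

"wvj"; "bhz"; "sej"; "qiw"

Execution, op by op:
  "zwvjhcbe" -> "zwvj" -> "wvj"
  "vbhzwq" -> "vbhz" -> "bhz"
  "rsejxn" -> "rsej" -> "sej"
  "lqiwpxvytfks" -> "lqiw" -> "qiw"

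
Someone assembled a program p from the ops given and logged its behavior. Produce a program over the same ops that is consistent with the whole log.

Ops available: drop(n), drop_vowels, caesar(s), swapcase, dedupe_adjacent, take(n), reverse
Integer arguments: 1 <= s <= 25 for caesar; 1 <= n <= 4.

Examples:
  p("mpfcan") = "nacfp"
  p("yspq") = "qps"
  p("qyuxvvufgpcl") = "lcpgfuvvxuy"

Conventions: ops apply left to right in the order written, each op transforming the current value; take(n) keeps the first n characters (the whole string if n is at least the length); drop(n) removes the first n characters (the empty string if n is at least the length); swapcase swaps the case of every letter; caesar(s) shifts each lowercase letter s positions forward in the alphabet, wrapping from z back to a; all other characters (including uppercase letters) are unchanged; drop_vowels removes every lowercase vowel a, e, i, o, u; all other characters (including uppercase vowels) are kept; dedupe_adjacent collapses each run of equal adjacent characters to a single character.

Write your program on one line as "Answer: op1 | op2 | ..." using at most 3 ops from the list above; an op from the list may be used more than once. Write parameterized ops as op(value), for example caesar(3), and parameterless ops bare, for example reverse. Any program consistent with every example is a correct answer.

drop(1) | reverse

Check, running the answer program on each example:
  "mpfcan" -> "pfcan" -> "nacfp"
  "yspq" -> "spq" -> "qps"
  "qyuxvvufgpcl" -> "yuxvvufgpcl" -> "lcpgfuvvxuy"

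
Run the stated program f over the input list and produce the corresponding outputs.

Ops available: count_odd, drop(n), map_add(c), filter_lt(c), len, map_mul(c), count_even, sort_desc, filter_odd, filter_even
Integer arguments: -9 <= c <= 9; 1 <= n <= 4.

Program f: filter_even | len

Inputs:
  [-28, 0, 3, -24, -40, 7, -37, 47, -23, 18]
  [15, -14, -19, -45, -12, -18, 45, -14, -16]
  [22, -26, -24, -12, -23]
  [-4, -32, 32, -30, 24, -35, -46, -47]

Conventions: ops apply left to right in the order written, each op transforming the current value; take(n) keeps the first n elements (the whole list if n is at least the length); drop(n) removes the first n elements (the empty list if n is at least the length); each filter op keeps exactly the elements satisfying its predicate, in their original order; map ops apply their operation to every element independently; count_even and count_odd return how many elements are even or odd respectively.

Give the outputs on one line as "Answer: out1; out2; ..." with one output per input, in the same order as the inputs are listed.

5; 5; 4; 6

Execution, op by op:
  [-28, 0, 3, -24, -40, 7, -37, 47, -23, 18] -> [-28, 0, -24, -40, 18] -> 5
  [15, -14, -19, -45, -12, -18, 45, -14, -16] -> [-14, -12, -18, -14, -16] -> 5
  [22, -26, -24, -12, -23] -> [22, -26, -24, -12] -> 4
  [-4, -32, 32, -30, 24, -35, -46, -47] -> [-4, -32, 32, -30, 24, -46] -> 6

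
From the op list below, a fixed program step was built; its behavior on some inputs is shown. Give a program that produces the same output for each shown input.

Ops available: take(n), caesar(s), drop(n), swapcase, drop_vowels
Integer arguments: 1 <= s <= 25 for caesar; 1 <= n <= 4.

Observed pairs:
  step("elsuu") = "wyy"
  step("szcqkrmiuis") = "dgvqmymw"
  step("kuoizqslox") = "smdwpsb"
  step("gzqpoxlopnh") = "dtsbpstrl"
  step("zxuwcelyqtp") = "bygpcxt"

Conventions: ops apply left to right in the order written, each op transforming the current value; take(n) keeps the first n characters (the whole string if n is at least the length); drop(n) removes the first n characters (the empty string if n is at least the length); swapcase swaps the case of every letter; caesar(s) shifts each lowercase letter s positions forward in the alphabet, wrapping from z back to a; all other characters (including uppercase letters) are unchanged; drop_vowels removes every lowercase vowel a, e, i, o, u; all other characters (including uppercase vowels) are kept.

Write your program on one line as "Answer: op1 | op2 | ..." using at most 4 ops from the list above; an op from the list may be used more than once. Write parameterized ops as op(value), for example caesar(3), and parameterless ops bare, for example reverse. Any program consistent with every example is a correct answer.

caesar(4) | drop_vowels | drop(1)

Check, running the answer program on each example:
  "elsuu" -> "ipwyy" -> "pwyy" -> "wyy"
  "szcqkrmiuis" -> "wdguovqmymw" -> "wdgvqmymw" -> "dgvqmymw"
  "kuoizqslox" -> "oysmduwpsb" -> "ysmdwpsb" -> "smdwpsb"
  "gzqpoxlopnh" -> "kdutsbpstrl" -> "kdtsbpstrl" -> "dtsbpstrl"
  "zxuwcelyqtp" -> "dbyagipcuxt" -> "dbygpcxt" -> "bygpcxt"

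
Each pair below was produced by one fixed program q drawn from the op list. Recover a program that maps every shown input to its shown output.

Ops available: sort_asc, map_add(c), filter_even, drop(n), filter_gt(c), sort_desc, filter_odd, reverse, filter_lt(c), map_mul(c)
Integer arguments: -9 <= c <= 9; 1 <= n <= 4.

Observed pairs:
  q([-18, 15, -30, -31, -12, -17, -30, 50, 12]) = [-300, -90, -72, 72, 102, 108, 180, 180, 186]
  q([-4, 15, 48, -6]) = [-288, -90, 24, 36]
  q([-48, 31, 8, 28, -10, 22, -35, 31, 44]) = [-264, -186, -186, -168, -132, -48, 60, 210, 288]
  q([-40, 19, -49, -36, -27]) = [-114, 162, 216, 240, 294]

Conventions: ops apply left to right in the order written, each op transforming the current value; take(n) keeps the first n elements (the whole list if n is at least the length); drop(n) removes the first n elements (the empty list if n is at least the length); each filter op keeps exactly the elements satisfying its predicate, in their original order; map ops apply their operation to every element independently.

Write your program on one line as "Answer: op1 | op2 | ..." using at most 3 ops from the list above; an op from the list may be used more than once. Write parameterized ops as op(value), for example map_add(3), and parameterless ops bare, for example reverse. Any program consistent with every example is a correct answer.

map_mul(6) | map_mul(-1) | sort_asc

Check, running the answer program on each example:
  [-18, 15, -30, -31, -12, -17, -30, 50, 12] -> [-108, 90, -180, -186, -72, -102, -180, 300, 72] -> [108, -90, 180, 186, 72, 102, 180, -300, -72] -> [-300, -90, -72, 72, 102, 108, 180, 180, 186]
  [-4, 15, 48, -6] -> [-24, 90, 288, -36] -> [24, -90, -288, 36] -> [-288, -90, 24, 36]
  [-48, 31, 8, 28, -10, 22, -35, 31, 44] -> [-288, 186, 48, 168, -60, 132, -210, 186, 264] -> [288, -186, -48, -168, 60, -132, 210, -186, -264] -> [-264, -186, -186, -168, -132, -48, 60, 210, 288]
  [-40, 19, -49, -36, -27] -> [-240, 114, -294, -216, -162] -> [240, -114, 294, 216, 162] -> [-114, 162, 216, 240, 294]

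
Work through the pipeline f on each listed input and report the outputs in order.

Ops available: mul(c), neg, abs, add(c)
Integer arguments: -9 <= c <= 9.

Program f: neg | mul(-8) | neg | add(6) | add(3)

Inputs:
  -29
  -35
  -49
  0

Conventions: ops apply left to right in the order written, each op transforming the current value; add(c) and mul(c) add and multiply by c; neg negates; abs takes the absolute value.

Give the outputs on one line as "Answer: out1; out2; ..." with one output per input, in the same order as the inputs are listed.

241; 289; 401; 9

Execution, op by op:
  -29 -> 29 -> -232 -> 232 -> 238 -> 241
  -35 -> 35 -> -280 -> 280 -> 286 -> 289
  -49 -> 49 -> -392 -> 392 -> 398 -> 401
  0 -> 0 -> 0 -> 0 -> 6 -> 9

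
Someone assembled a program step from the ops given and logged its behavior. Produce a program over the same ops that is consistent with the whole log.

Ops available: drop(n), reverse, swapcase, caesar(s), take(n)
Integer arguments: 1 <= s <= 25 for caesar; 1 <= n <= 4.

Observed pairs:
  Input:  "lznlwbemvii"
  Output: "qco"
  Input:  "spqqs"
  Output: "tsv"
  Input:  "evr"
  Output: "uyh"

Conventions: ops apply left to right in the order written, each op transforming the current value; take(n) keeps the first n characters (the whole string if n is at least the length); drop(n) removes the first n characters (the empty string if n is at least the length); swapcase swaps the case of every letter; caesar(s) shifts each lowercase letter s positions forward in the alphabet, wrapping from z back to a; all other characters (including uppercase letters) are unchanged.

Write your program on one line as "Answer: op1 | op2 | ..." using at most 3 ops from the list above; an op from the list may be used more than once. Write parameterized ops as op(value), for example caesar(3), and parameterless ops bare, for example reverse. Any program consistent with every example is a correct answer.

take(3) | caesar(3) | reverse

Check, running the answer program on each example:
  "lznlwbemvii" -> "lzn" -> "ocq" -> "qco"
  "spqqs" -> "spq" -> "vst" -> "tsv"
  "evr" -> "evr" -> "hyu" -> "uyh"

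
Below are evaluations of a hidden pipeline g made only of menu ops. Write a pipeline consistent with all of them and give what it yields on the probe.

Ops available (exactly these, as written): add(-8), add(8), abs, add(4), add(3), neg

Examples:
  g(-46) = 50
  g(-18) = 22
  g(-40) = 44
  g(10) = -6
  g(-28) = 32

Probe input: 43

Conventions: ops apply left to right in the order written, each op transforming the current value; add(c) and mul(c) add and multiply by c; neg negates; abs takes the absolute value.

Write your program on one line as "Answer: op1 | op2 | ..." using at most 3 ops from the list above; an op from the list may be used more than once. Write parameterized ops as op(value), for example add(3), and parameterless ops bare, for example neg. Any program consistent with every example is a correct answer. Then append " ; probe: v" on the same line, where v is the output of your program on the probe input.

neg | add(4) ; probe: -39

Check, running the answer program on each example:
  -46 -> 46 -> 50
  -18 -> 18 -> 22
  -40 -> 40 -> 44
  10 -> -10 -> -6
  -28 -> 28 -> 32
  probe: 43 -> -43 -> -39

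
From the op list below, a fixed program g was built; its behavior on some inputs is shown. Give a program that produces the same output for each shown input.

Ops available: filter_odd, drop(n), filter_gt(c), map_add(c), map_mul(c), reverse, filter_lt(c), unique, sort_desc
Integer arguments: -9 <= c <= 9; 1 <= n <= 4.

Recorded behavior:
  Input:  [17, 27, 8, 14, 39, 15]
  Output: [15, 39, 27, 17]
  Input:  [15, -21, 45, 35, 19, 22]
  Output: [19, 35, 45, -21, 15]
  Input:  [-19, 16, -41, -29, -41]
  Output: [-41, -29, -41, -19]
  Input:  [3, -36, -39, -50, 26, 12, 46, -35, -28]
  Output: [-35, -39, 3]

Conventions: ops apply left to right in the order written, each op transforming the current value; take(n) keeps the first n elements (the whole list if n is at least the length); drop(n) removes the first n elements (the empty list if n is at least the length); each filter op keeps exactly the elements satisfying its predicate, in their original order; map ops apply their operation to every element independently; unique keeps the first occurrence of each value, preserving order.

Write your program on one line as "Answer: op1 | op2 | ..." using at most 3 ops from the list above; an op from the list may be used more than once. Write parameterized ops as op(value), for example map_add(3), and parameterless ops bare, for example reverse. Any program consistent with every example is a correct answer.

filter_odd | reverse

Check, running the answer program on each example:
  [17, 27, 8, 14, 39, 15] -> [17, 27, 39, 15] -> [15, 39, 27, 17]
  [15, -21, 45, 35, 19, 22] -> [15, -21, 45, 35, 19] -> [19, 35, 45, -21, 15]
  [-19, 16, -41, -29, -41] -> [-19, -41, -29, -41] -> [-41, -29, -41, -19]
  [3, -36, -39, -50, 26, 12, 46, -35, -28] -> [3, -39, -35] -> [-35, -39, 3]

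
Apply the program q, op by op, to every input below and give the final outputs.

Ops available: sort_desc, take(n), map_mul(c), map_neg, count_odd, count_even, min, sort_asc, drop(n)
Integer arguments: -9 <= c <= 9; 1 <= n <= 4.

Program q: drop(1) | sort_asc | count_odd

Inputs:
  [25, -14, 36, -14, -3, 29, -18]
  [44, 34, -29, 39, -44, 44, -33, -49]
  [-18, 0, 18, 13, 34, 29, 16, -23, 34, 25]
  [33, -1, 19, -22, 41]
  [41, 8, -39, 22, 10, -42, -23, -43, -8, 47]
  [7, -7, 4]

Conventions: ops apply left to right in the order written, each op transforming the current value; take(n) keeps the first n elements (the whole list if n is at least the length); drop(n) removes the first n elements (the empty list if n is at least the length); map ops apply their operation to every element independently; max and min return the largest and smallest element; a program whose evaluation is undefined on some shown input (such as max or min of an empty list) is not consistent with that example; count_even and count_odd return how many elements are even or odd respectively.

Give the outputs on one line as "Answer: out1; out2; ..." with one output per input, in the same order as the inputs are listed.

2; 4; 4; 3; 4; 1

Execution, op by op:
  [25, -14, 36, -14, -3, 29, -18] -> [-14, 36, -14, -3, 29, -18] -> [-18, -14, -14, -3, 29, 36] -> 2
  [44, 34, -29, 39, -44, 44, -33, -49] -> [34, -29, 39, -44, 44, -33, -49] -> [-49, -44, -33, -29, 34, 39, 44] -> 4
  [-18, 0, 18, 13, 34, 29, 16, -23, 34, 25] -> [0, 18, 13, 34, 29, 16, -23, 34, 25] -> [-23, 0, 13, 16, 18, 25, 29, 34, 34] -> 4
  [33, -1, 19, -22, 41] -> [-1, 19, -22, 41] -> [-22, -1, 19, 41] -> 3
  [41, 8, -39, 22, 10, -42, -23, -43, -8, 47] -> [8, -39, 22, 10, -42, -23, -43, -8, 47] -> [-43, -42, -39, -23, -8, 8, 10, 22, 47] -> 4
  [7, -7, 4] -> [-7, 4] -> [-7, 4] -> 1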